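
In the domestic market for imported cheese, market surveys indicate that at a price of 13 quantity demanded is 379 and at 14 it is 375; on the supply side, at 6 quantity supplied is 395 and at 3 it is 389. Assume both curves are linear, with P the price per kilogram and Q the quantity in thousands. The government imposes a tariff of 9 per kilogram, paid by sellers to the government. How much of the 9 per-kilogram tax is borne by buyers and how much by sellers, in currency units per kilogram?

Demand slope: (375 − 379)/(14 − 13) = -4, so Qd = 431 − 4P.
Supply slope: (389 − 395)/(3 − 6) = 2, so Qs = 2P + 383.
Without the tax, 431 − 4P = 2P + 383 gives 6P = 48, so P* = 8 and Q* = 399.
With the tax collected from sellers, supply shifts: Qs = 2(P − 9) + 383.
Solving gives Q = 387 with buyers paying 11 and sellers receiving 2 (the 9 wedge).
Burden on buyers: 3; on sellers: 6. (They sum to 9.)

Buyers bear 3 per kilogram; sellers bear 6 per kilogram.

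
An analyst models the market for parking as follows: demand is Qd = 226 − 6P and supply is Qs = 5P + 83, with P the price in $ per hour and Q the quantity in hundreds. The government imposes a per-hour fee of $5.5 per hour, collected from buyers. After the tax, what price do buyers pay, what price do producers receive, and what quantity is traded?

Buyers pay $15.5; producers receive $10; quantity = 133.

Before the tax: set 226 − 6P = 5P + 83 → P* = $13, Q* = 148.
With the tax collected from buyers, demand (in seller-price terms) shifts: Qd = 226 − 6(P + 5.5).
Solving gives Q = 133 with buyers paying $15.5 and producers receiving $10 (the $5.5 wedge).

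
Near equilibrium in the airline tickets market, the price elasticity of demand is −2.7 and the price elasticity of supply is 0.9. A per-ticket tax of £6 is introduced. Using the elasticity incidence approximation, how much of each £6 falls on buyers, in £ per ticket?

Incidence ratio: buyers' share ≈ εs / (εs + |εd|) = 0.9 / (0.9 + 2.7) = 0.25.
So buyers bear ≈ 0.25 × £6 = £1.5; sellers bear £4.5.

Buyers bear ≈ £1.5 per ticket.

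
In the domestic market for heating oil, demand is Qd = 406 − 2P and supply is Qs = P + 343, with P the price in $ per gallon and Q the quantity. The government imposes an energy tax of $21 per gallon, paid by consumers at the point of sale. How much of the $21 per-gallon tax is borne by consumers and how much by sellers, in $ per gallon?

Before the tax: set 406 − 2P = P + 343 → P* = $21, Q* = 364.
With the tax collected from consumers, demand (in seller-price terms) shifts: Qd = 406 − 2(P + 21).
New equilibrium: consumers pay $28, sellers receive $7, Q = 350. (Wedge: Pb − Ps = 21.)
Burden on consumers: $7; on sellers: $14. (They sum to $21.)
The less price-elastic side of the market bears the larger share of a per-unit tax.

Consumers bear $7 per gallon; sellers bear $14 per gallon.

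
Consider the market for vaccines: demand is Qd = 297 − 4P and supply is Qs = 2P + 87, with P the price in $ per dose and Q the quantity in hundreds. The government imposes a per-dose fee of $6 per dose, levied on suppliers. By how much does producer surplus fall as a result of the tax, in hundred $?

Producer surplus falls by $612 hundred.

Without the tax, 297 − 4P = 2P + 87 gives 6P = 210, so P* = $35 and Q* = 157.
With the tax collected from suppliers, supply shifts: Qs = 2(P − 6) + 87.
New equilibrium: consumers pay $37, suppliers receive $31, Q = 149. (Wedge: Pb − Ps = 6.)
ΔPS is the trapezoid between Q = 149 and Q = 157 of height $4: ½ · (157 + 149) · 4 = $612.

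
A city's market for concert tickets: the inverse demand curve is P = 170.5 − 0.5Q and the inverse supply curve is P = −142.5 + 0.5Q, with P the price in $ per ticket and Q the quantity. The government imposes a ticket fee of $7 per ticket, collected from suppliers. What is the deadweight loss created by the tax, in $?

Inverting to Q(P) form: Qd = 341 − 2P; Qs = 2P + 285.
Without the tax, 341 − 2P = 2P + 285 gives 4P = 56, so P* = $14 and Q* = 313.
With the tax collected from suppliers, supply shifts: Qs = 2(P − 7) + 285.
Solving gives Q = 306 with buyers paying $17.5 and suppliers receiving $10.5 (the $7 wedge).
Quantity falls by |ΔQ| = |313 − 306| = 7.
DWL = ½ · t · |ΔQ| = ½ · 7 · 7 = $24.5.

Deadweight loss = $24.5.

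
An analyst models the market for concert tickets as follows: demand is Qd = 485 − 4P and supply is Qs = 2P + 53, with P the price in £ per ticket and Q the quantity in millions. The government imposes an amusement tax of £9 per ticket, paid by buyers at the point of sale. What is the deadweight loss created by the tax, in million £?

Deadweight loss = £54 million.

Without the tax, 485 − 4P = 2P + 53 gives 6P = 432, so P* = £72 and Q* = 197.
With the tax collected from buyers, demand (in seller-price terms) shifts: Qd = 485 − 4(P + 9).
Solving gives Q = 185 with buyers paying £75 and sellers receiving £66 (the £9 wedge).
Quantity falls by |ΔQ| = |197 − 185| = 12.
DWL = ½ · t · |ΔQ| = ½ · 9 · 12 = £54.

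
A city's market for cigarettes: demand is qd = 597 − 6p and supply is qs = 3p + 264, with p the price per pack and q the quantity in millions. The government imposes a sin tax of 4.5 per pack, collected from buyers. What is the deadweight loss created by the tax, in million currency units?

Deadweight loss = 20.25 million.

Before the tax: set 597 − 6p = 3p + 264 → p* = 37, q* = 375.
With the tax collected from buyers, demand (in seller-price terms) shifts: qd = 597 − 6(p + 4.5).
Solving gives q = 366 with buyers paying 38.5 and suppliers receiving 34 (the 4.5 wedge).
Quantity falls by |ΔQ| = |375 − 366| = 9.
DWL = ½ · t · |ΔQ| = ½ · 4.5 · 9 = 20.25.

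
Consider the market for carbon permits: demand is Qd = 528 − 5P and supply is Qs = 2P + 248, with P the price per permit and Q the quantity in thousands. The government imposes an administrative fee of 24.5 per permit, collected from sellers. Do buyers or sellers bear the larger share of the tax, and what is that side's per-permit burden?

Sellers bear the larger share: 17.5 per permit.

Without the tax, 528 − 5P = 2P + 248 gives 7P = 280, so P* = 40 and Q* = 328.
With the tax collected from sellers, supply shifts: Qs = 2(P − 24.5) + 248.
Solving gives Q = 293 with buyers paying 47 and sellers receiving 22.5 (the 24.5 wedge).
Per-permit burden: buyers 7, sellers 17.5.
Sellers take the larger share because supply is less price-elastic here (demand slope 5 vs supply slope 2).
The less price-elastic side of the market bears the larger share of a per-unit tax.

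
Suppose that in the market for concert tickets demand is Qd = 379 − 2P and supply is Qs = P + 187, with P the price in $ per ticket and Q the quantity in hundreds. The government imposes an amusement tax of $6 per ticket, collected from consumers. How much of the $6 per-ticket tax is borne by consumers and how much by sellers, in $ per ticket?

Consumers bear $2 per ticket; sellers bear $4 per ticket.

Without the tax, 379 − 2P = P + 187 gives 3P = 192, so P* = $64 and Q* = 251.
With the tax collected from consumers, demand (in seller-price terms) shifts: Qd = 379 − 2(P + 6).
Solving gives Q = 247 with consumers paying $66 and sellers receiving $60 (the $6 wedge).
Burden on consumers: $2; on sellers: $4. (They sum to $6.)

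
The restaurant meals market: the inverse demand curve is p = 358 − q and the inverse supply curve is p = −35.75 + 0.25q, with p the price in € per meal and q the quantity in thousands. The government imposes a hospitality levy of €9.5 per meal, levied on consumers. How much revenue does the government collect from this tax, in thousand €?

Tax revenue = €2920.3 thousand.

Rewrite in direct form: qd = 358 − p and qs = 4p + 143.
Before the tax: set 358 − p = 4p + 143 → p* = €43, q* = 315.
With the tax collected from consumers, demand (in seller-price terms) shifts: qd = 358 − (p + 9.5).
Solving gives q = 307.4 with consumers paying €50.6 and producers receiving €41.1 (the €9.5 wedge).
Revenue = t · Q = 9.5 · 307.4 = €2920.3.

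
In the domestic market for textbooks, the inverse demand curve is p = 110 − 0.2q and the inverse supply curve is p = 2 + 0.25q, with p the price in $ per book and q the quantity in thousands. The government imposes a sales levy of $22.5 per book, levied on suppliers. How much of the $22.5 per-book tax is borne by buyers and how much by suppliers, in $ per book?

Rewrite in direct form: qd = 550 − 5p and qs = 4p − 8.
Without the tax, 550 − 5p = 4p − 8 gives 9p = 558, so p* = $62 and q* = 240.
With the tax collected from suppliers, supply shifts: qs = 4(p − 22.5) − 8.
New equilibrium: buyers pay $72, suppliers receive $49.5, q = 190. (Wedge: pb − ps = 22.5.)
Burden on buyers: $10; on suppliers: $12.5. (They sum to $22.5.)
The less price-elastic side of the market bears the larger share of a per-unit tax.

Buyers bear $10 per book; suppliers bear $12.5 per book.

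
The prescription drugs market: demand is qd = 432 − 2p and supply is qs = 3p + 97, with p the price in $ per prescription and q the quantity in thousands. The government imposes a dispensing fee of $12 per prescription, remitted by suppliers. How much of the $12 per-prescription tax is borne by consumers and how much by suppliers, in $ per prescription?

Consumers bear $7.2 per prescription; suppliers bear $4.8 per prescription.

Without the tax, 432 − 2p = 3p + 97 gives 5p = 335, so p* = $67 and q* = 298.
With the tax collected from suppliers, supply shifts: qs = 3(p − 12) + 97.
Solving gives q = 283.6 with consumers paying $74.2 and suppliers receiving $62.2 (the $12 wedge).
Burden on consumers: $7.2; on suppliers: $4.8. (They sum to $12.)
The less price-elastic side of the market bears the larger share of a per-unit tax.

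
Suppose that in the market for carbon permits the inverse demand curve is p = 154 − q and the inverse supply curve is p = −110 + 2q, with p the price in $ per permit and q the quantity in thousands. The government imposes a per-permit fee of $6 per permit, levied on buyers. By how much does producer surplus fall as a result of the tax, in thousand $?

Inverting to q(p) form: qd = 154 − p; qs = 0.5p + 55.
Without the tax, 154 − p = 0.5p + 55 gives 1.5p = 99, so p* = $66 and q* = 88.
With the tax collected from buyers, demand (in seller-price terms) shifts: qd = 154 − (p + 6).
Solving gives q = 86 with buyers paying $68 and producers receiving $62 (the $6 wedge).
ΔPS is the trapezoid between Q = 86 and Q = 88 of height $4: ½ · (88 + 86) · 4 = $348.

Producer surplus falls by $348 thousand.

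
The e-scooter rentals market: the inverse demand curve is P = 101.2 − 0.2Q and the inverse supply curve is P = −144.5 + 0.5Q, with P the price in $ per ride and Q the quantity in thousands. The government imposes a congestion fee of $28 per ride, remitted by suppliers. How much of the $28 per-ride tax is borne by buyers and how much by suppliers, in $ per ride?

Inverting to Q(P) form: Qd = 506 − 5P; Qs = 2P + 289.
Before the tax: set 506 − 5P = 2P + 289 → P* = $31, Q* = 351.
With the tax collected from suppliers, supply shifts: Qs = 2(P − 28) + 289.
Solving gives Q = 311 with buyers paying $39 and suppliers receiving $11 (the $28 wedge).
Burden on buyers: $8; on suppliers: $20. (They sum to $28.)

Buyers bear $8 per ride; suppliers bear $20 per ride.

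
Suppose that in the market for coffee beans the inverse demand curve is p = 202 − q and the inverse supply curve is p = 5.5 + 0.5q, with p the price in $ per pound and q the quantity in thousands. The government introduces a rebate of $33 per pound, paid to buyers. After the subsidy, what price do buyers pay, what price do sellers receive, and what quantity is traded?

Buyers pay $49; sellers receive $82; quantity = 153.

Rewrite in direct form: qd = 202 − p and qs = 2p − 11.
Before the subsidy: set 202 − p = 2p − 11 → p* = $71, q* = 131.
With a per-unit subsidy paid to buyers, each effectively pays p − 33, so demand becomes qd = 202 − (p − 33).
Solving gives q = 153 with buyers paying $49 and sellers receiving $82 (the $33 wedge).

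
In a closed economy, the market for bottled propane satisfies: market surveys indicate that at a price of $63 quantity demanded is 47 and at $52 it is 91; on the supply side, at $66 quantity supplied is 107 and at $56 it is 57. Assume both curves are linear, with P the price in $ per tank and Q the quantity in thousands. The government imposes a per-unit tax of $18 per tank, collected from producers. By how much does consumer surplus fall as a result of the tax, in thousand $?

Demand slope: (91 − 47)/(52 − 63) = -4, so Qd = 299 − 4P.
Supply slope: (57 − 107)/(56 − 66) = 5, so Qs = 5P − 223.
Without the tax, 299 − 4P = 5P − 223 gives 9P = 522, so P* = $58 and Q* = 67.
With the tax collected from producers, supply shifts: Qs = 5(P − 18) − 223.
New equilibrium: consumers pay $68, producers receive $50, Q = 27. (Wedge: Pb − Ps = 18.)
ΔCS is the trapezoid between Q = 27 and Q = 67 of height $10: ½ · (67 + 27) · 10 = $470.

Consumer surplus falls by $470 thousand.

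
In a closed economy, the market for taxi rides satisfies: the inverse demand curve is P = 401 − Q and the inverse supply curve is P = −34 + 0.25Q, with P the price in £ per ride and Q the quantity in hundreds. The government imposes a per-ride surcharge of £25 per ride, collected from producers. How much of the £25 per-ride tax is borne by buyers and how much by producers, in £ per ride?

Inverting to Q(P) form: Qd = 401 − P; Qs = 4P + 136.
Before the tax: set 401 − P = 4P + 136 → P* = £53, Q* = 348.
With the tax collected from producers, supply shifts: Qs = 4(P − 25) + 136.
Solving gives Q = 328 with buyers paying £73 and producers receiving £48 (the £25 wedge).
Burden on buyers: £20; on producers: £5. (They sum to £25.)

Buyers bear £20 per ride; producers bear £5 per ride.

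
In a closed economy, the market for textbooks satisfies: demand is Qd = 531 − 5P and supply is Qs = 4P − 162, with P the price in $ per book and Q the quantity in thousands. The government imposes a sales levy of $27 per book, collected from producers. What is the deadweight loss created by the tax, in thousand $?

Before the tax: set 531 − 5P = 4P − 162 → P* = $77, Q* = 146.
With the tax collected from producers, supply shifts: Qs = 4(P − 27) − 162.
New equilibrium: buyers pay $89, producers receive $62, Q = 86. (Wedge: Pb − Ps = 27.)
Quantity falls by |ΔQ| = |146 − 86| = 60.
DWL = ½ · t · |ΔQ| = ½ · 27 · 60 = $810.

Deadweight loss = $810 thousand.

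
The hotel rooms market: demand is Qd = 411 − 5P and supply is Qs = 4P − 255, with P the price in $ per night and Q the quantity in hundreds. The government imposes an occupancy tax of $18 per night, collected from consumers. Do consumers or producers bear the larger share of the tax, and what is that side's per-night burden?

Without the tax, 411 − 5P = 4P − 255 gives 9P = 666, so P* = $74 and Q* = 41.
With the tax collected from consumers, demand (in seller-price terms) shifts: Qd = 411 − 5(P + 18).
New equilibrium: consumers pay $82, producers receive $64, Q = 1. (Wedge: Pb − Ps = 18.)
Per-night burden: consumers $8, producers $10.
Producers take the larger share because supply is less price-elastic here (demand slope 5 vs supply slope 4).
The less price-elastic side of the market bears the larger share of a per-unit tax.

Producers bear the larger share: $10 per night.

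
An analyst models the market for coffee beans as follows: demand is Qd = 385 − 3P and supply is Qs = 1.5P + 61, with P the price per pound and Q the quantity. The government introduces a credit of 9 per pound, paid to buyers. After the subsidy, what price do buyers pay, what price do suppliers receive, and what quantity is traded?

Buyers pay 69; suppliers receive 78; quantity = 178.

Without the subsidy, 385 − 3P = 1.5P + 61 gives 4.5P = 324, so P* = 72 and Q* = 169.
With a per-unit subsidy paid to buyers, each effectively pays P − 9, so demand becomes Qd = 385 − 3(P − 9).
New equilibrium: buyers pay 69, suppliers receive 78, Q = 178. (Wedge: Pb − Ps = −9.)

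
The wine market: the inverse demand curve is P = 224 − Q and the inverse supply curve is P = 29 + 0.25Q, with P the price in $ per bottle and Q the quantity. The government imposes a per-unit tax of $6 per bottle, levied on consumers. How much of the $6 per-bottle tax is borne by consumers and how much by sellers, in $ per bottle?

Consumers bear $4.8 per bottle; sellers bear $1.2 per bottle.

Rewrite in direct form: Qd = 224 − P and Qs = 4P − 116.
Before the tax: set 224 − P = 4P − 116 → P* = $68, Q* = 156.
With the tax collected from consumers, demand (in seller-price terms) shifts: Qd = 224 − (P + 6).
New equilibrium: consumers pay $72.8, sellers receive $66.8, Q = 151.2. (Wedge: Pb − Ps = 6.)
Burden on consumers: $4.8; on sellers: $1.2. (They sum to $6.)
The less price-elastic side of the market bears the larger share of a per-unit tax.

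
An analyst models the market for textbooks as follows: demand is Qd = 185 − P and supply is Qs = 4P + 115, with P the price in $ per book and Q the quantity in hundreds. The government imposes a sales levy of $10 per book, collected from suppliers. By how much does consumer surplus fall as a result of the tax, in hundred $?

Consumer surplus falls by $1336 hundred.

Before the tax: set 185 − P = 4P + 115 → P* = $14, Q* = 171.
With the tax collected from suppliers, supply shifts: Qs = 4(P − 10) + 115.
New equilibrium: buyers pay $22, suppliers receive $12, Q = 163. (Wedge: Pb − Ps = 10.)
ΔCS is the trapezoid between Q = 163 and Q = 171 of height $8: ½ · (171 + 163) · 8 = $1336.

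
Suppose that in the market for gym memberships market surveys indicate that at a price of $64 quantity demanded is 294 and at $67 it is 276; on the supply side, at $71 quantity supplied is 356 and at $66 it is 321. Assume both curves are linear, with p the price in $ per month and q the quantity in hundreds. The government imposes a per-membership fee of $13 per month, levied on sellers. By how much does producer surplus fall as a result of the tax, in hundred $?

Demand slope: (276 − 294)/(67 − 64) = -6, so qd = 678 − 6p.
Supply slope: (321 − 356)/(66 − 71) = 7, so qs = 7p − 141.
Before the tax: set 678 − 6p = 7p − 141 → p* = $63, q* = 300.
With the tax collected from sellers, supply shifts: qs = 7(p − 13) − 141.
Solving gives q = 258 with buyers paying $70 and sellers receiving $57 (the $13 wedge).
ΔPS is the trapezoid between Q = 258 and Q = 300 of height $6: ½ · (300 + 258) · 6 = $1674.

Producer surplus falls by $1674 hundred.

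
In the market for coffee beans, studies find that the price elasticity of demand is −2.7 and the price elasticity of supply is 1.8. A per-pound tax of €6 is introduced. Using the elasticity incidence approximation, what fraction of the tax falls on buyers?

Incidence ratio: buyers' share ≈ εs / (εs + |εd|) = 1.8 / (1.8 + 2.7) = 0.4.
Supply is the less elastic side, so buyers bear the smaller share.

Buyers' share ≈ 0.4.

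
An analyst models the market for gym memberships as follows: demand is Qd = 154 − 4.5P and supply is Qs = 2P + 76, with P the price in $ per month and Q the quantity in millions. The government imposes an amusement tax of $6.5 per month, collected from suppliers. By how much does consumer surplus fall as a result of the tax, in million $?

Without the tax, 154 − 4.5P = 2P + 76 gives 6.5P = 78, so P* = $12 and Q* = 100.
With the tax collected from suppliers, supply shifts: Qs = 2(P − 6.5) + 76.
Solving gives Q = 91 with consumers paying $14 and suppliers receiving $7.5 (the $6.5 wedge).
ΔCS is the trapezoid between Q = 91 and Q = 100 of height $2: ½ · (100 + 91) · 2 = $191.

Consumer surplus falls by $191 million.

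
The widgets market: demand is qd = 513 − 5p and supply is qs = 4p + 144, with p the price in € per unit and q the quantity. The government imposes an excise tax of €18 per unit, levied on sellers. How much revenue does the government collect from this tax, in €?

Before the tax: set 513 − 5p = 4p + 144 → p* = €41, q* = 308.
With the tax collected from sellers, supply shifts: qs = 4(p − 18) + 144.
New equilibrium: consumers pay €49, sellers receive €31, q = 268. (Wedge: pb − ps = 18.)
Revenue = t · Q = 18 · 268 = €4824.

Tax revenue = €4824.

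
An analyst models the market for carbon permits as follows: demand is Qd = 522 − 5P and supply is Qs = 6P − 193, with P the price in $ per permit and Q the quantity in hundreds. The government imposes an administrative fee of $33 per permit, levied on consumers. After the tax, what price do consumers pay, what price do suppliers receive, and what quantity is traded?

Consumers pay $83; suppliers receive $50; quantity = 107.

Before the tax: set 522 − 5P = 6P − 193 → P* = $65, Q* = 197.
With the tax collected from consumers, demand (in seller-price terms) shifts: Qd = 522 − 5(P + 33).
New equilibrium: consumers pay $83, suppliers receive $50, Q = 107. (Wedge: Pb − Ps = 33.)
The less price-elastic side of the market bears the larger share of a per-unit tax.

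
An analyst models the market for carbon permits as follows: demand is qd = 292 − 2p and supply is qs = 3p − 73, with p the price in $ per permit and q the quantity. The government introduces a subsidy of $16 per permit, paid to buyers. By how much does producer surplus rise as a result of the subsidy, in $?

Producer surplus rises by $995.84.

Before the subsidy: set 292 − 2p = 3p − 73 → p* = $73, q* = 146.
With a per-unit subsidy paid to buyers, each effectively pays p − 16, so demand becomes qd = 292 − 2(p − 16).
New equilibrium: buyers pay $63.4, producers receive $79.4, q = 165.2. (Wedge: pb − ps = −16.)
ΔPS is the trapezoid between Q = 165.2 and Q = 146 of height $6.4: ½ · (146 + 165.2) · 6.4 = $995.84.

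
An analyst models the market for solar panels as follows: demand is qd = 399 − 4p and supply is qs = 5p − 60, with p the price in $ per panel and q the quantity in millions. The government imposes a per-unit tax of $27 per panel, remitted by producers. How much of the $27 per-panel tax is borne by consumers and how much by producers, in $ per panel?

Consumers bear $15 per panel; producers bear $12 per panel.

Without the tax, 399 − 4p = 5p − 60 gives 9p = 459, so p* = $51 and q* = 195.
With the tax collected from producers, supply shifts: qs = 5(p − 27) − 60.
Solving gives q = 135 with consumers paying $66 and producers receiving $39 (the $27 wedge).
Burden on consumers: $15; on producers: $12. (They sum to $27.)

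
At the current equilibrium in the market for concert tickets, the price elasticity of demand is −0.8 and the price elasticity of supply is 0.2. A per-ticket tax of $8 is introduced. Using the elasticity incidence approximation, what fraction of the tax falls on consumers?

Incidence ratio: consumers' share ≈ εs / (εs + |εd|) = 0.2 / (0.2 + 0.8) = 0.2.
Supply is the less elastic side, so consumers bear the smaller share.

Consumers' share ≈ 0.2.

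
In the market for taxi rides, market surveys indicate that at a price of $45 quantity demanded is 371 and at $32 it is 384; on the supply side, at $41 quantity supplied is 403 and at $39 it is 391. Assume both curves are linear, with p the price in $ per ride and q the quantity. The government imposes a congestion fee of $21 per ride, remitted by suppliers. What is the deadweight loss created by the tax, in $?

Deadweight loss = $189.

Demand slope: (384 − 371)/(32 − 45) = -1, so qd = 416 − p.
Supply slope: (391 − 403)/(39 − 41) = 6, so qs = 6p + 157.
Before the tax: set 416 − p = 6p + 157 → p* = $37, q* = 379.
With the tax collected from suppliers, supply shifts: qs = 6(p − 21) + 157.
Solving gives q = 361 with buyers paying $55 and suppliers receiving $34 (the $21 wedge).
Quantity falls by |ΔQ| = |379 − 361| = 18.
DWL = ½ · t · |ΔQ| = ½ · 21 · 18 = $189.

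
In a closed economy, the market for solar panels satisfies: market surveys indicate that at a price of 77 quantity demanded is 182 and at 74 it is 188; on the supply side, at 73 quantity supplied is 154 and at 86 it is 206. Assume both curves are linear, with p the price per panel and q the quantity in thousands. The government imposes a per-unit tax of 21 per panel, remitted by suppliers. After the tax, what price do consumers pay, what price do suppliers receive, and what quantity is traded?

Consumers pay 93; suppliers receive 72; quantity = 150.

Demand slope: (188 − 182)/(74 − 77) = -2, so qd = 336 − 2p.
Supply slope: (206 − 154)/(86 − 73) = 4, so qs = 4p − 138.
Before the tax: set 336 − 2p = 4p − 138 → p* = 79, q* = 178.
With the tax collected from suppliers, supply shifts: qs = 4(p − 21) − 138.
Solving gives q = 150 with consumers paying 93 and suppliers receiving 72 (the 21 wedge).
The less price-elastic side of the market bears the larger share of a per-unit tax.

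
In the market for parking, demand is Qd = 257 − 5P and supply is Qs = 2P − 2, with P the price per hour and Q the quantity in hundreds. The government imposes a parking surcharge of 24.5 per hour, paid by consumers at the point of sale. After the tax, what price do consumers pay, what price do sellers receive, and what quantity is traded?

Without the tax, 257 − 5P = 2P − 2 gives 7P = 259, so P* = 37 and Q* = 72.
With the tax collected from consumers, demand (in seller-price terms) shifts: Qd = 257 − 5(P + 24.5).
New equilibrium: consumers pay 44, sellers receive 19.5, Q = 37. (Wedge: Pb − Ps = 24.5.)
The less price-elastic side of the market bears the larger share of a per-unit tax.

Consumers pay 44; sellers receive 19.5; quantity = 37.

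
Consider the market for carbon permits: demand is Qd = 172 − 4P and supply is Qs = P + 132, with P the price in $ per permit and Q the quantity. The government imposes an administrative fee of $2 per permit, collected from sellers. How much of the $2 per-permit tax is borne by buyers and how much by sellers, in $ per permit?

Buyers bear $0.4 per permit; sellers bear $1.6 per permit.

Before the tax: set 172 − 4P = P + 132 → P* = $8, Q* = 140.
With the tax collected from sellers, supply shifts: Qs = (P − 2) + 132.
Solving gives Q = 138.4 with buyers paying $8.4 and sellers receiving $6.4 (the $2 wedge).
Burden on buyers: $0.4; on sellers: $1.6. (They sum to $2.)
The less price-elastic side of the market bears the larger share of a per-unit tax.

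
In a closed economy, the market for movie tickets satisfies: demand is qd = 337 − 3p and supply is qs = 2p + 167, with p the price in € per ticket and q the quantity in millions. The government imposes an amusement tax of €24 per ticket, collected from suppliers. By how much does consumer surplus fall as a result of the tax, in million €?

Consumer surplus falls by €2117.76 million.

Without the tax, 337 − 3p = 2p + 167 gives 5p = 170, so p* = €34 and q* = 235.
With the tax collected from suppliers, supply shifts: qs = 2(p − 24) + 167.
Solving gives q = 206.2 with consumers paying €43.6 and suppliers receiving €19.6 (the €24 wedge).
ΔCS is the trapezoid between Q = 206.2 and Q = 235 of height €9.6: ½ · (235 + 206.2) · 9.6 = €2117.76.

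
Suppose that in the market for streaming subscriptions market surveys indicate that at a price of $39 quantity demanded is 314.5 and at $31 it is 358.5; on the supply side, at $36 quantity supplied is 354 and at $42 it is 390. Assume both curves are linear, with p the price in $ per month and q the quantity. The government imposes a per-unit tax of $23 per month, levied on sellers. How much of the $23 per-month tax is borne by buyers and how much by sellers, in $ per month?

Demand slope: (358.5 − 314.5)/(31 − 39) = -5.5, so qd = 529 − 5.5p.
Supply slope: (390 − 354)/(42 − 36) = 6, so qs = 6p + 138.
Without the tax, 529 − 5.5p = 6p + 138 gives 11.5p = 391, so p* = $34 and q* = 342.
With the tax collected from sellers, supply shifts: qs = 6(p − 23) + 138.
Solving gives q = 276 with buyers paying $46 and sellers receiving $23 (the $23 wedge).
Burden on buyers: $12; on sellers: $11. (They sum to $23.)

Buyers bear $12 per month; sellers bear $11 per month.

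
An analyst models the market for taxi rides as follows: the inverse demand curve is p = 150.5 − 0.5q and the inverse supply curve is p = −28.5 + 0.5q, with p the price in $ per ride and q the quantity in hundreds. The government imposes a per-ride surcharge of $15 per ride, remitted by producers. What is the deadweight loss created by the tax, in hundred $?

Deadweight loss = $112.5 hundred.

Rewrite in direct form: qd = 301 − 2p and qs = 2p + 57.
Without the tax, 301 − 2p = 2p + 57 gives 4p = 244, so p* = $61 and q* = 179.
With the tax collected from producers, supply shifts: qs = 2(p − 15) + 57.
Solving gives q = 164 with consumers paying $68.5 and producers receiving $53.5 (the $15 wedge).
Quantity falls by |ΔQ| = |179 − 164| = 15.
DWL = ½ · t · |ΔQ| = ½ · 15 · 15 = $112.5.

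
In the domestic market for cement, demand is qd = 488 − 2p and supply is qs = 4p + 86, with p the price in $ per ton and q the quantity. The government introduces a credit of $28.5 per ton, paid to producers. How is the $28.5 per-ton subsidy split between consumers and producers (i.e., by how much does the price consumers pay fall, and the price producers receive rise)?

Consumers gain $19 per ton; producers gain $9.5 per ton.

Without the subsidy, 488 − 2p = 4p + 86 gives 6p = 402, so p* = $67 and q* = 354.
With a per-unit subsidy paid to producers, each receives p + 28.5 per unit sold, so supply becomes qs = 4(p + 28.5) + 86.
Solving gives q = 392 with consumers paying $48 and producers receiving $76.5 (the $28.5 wedge).
Gain to consumers: $19; to producers: $9.5. (They sum to $28.5.)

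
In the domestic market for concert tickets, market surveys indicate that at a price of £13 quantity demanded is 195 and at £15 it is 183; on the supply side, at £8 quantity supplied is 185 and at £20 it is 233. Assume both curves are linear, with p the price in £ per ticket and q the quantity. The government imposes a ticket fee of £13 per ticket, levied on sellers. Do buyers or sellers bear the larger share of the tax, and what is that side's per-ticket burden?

Demand slope: (183 − 195)/(15 − 13) = -6, so qd = 273 − 6p.
Supply slope: (233 − 185)/(20 − 8) = 4, so qs = 4p + 153.
Before the tax: set 273 − 6p = 4p + 153 → p* = £12, q* = 201.
With the tax collected from sellers, supply shifts: qs = 4(p − 13) + 153.
New equilibrium: buyers pay £17.2, sellers receive £4.2, q = 169.8. (Wedge: pb − ps = 13.)
Per-ticket burden: buyers £5.2, sellers £7.8.
Sellers take the larger share because supply is less price-elastic here (demand slope 6 vs supply slope 4).

Sellers bear the larger share: £7.8 per ticket.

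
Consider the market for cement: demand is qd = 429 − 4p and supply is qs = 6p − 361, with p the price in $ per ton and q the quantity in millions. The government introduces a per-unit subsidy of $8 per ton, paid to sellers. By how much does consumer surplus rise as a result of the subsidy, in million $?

Before the subsidy: set 429 − 4p = 6p − 361 → p* = $79, q* = 113.
With a per-unit subsidy paid to sellers, each receives p + 8 per unit sold, so supply becomes qs = 6(p + 8) − 361.
New equilibrium: consumers pay $74.2, sellers receive $82.2, q = 132.2. (Wedge: pb − ps = −8.)
ΔCS is the trapezoid between Q = 132.2 and Q = 113 of height $4.8: ½ · (113 + 132.2) · 4.8 = $588.48.

Consumer surplus rises by $588.48 million.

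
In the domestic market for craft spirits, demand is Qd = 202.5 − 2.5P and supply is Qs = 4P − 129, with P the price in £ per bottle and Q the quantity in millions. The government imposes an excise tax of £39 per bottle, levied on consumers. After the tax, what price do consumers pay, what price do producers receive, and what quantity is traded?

Without the tax, 202.5 − 2.5P = 4P − 129 gives 6.5P = 331.5, so P* = £51 and Q* = 75.
With the tax collected from consumers, demand (in seller-price terms) shifts: Qd = 202.5 − 2.5(P + 39).
Solving gives Q = 15 with consumers paying £75 and producers receiving £36 (the £39 wedge).
The less price-elastic side of the market bears the larger share of a per-unit tax.

Consumers pay £75; producers receive £36; quantity = 15.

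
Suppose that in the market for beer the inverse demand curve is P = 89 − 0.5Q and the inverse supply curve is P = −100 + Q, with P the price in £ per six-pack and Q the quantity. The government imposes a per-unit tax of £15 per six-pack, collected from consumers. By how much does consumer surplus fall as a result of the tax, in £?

Rewrite in direct form: Qd = 178 − 2P and Qs = P + 100.
Before the tax: set 178 − 2P = P + 100 → P* = £26, Q* = 126.
With the tax collected from consumers, demand (in seller-price terms) shifts: Qd = 178 − 2(P + 15).
New equilibrium: consumers pay £31, producers receive £16, Q = 116. (Wedge: Pb − Ps = 15.)
ΔCS is the trapezoid between Q = 116 and Q = 126 of height £5: ½ · (126 + 116) · 5 = £605.

Consumer surplus falls by £605.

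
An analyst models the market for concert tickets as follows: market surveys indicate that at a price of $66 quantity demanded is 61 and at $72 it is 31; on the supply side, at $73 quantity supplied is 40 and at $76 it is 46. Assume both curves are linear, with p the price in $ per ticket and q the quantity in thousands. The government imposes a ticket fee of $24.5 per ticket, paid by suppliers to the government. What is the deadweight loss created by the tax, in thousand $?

Deadweight loss = $428.75 thousand.

Demand slope: (31 − 61)/(72 − 66) = -5, so qd = 391 − 5p.
Supply slope: (46 − 40)/(76 − 73) = 2, so qs = 2p − 106.
Without the tax, 391 − 5p = 2p − 106 gives 7p = 497, so p* = $71 and q* = 36.
With the tax collected from suppliers, supply shifts: qs = 2(p − 24.5) − 106.
Solving gives q = 1 with buyers paying $78 and suppliers receiving $53.5 (the $24.5 wedge).
Quantity falls by |ΔQ| = |36 − 1| = 35.
DWL = ½ · t · |ΔQ| = ½ · 24.5 · 35 = $428.75.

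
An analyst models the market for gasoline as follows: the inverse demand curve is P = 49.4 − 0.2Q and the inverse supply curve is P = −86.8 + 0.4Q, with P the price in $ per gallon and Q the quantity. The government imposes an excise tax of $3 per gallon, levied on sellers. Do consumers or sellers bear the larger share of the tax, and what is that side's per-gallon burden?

Inverting to Q(P) form: Qd = 247 − 5P; Qs = 2.5P + 217.
Before the tax: set 247 − 5P = 2.5P + 217 → P* = $4, Q* = 227.
With the tax collected from sellers, supply shifts: Qs = 2.5(P − 3) + 217.
Solving gives Q = 222 with consumers paying $5 and sellers receiving $2 (the $3 wedge).
Per-gallon burden: consumers $1, sellers $2.
Sellers take the larger share because supply is less price-elastic here (demand slope 5 vs supply slope 2.5).

Sellers bear the larger share: $2 per gallon.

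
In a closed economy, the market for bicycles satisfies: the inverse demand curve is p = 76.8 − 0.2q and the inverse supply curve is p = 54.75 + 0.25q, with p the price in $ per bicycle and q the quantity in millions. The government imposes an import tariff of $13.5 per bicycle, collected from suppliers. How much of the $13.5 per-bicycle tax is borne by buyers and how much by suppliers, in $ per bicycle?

Inverting to q(p) form: qd = 384 − 5p; qs = 4p − 219.
Without the tax, 384 − 5p = 4p − 219 gives 9p = 603, so p* = $67 and q* = 49.
With the tax collected from suppliers, supply shifts: qs = 4(p − 13.5) − 219.
New equilibrium: buyers pay $73, suppliers receive $59.5, q = 19. (Wedge: pb − ps = 13.5.)
Burden on buyers: $6; on suppliers: $7.5. (They sum to $13.5.)
The less price-elastic side of the market bears the larger share of a per-unit tax.

Buyers bear $6 per bicycle; suppliers bear $7.5 per bicycle.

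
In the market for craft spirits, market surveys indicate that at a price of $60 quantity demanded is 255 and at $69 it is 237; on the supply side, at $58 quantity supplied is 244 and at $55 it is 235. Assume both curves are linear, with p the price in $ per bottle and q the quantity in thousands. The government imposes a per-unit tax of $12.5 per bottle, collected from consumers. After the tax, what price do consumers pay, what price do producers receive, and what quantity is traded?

Consumers pay $68.5; producers receive $56; quantity = 238.

Demand slope: (237 − 255)/(69 − 60) = -2, so qd = 375 − 2p.
Supply slope: (235 − 244)/(55 − 58) = 3, so qs = 3p + 70.
Without the tax, 375 − 2p = 3p + 70 gives 5p = 305, so p* = $61 and q* = 253.
With the tax collected from consumers, demand (in seller-price terms) shifts: qd = 375 − 2(p + 12.5).
New equilibrium: consumers pay $68.5, producers receive $56, q = 238. (Wedge: pb − ps = 12.5.)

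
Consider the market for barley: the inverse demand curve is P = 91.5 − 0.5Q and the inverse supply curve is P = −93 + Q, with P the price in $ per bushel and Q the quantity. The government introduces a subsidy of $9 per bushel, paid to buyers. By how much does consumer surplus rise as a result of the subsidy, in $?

Rewrite in direct form: Qd = 183 − 2P and Qs = P + 93.
Without the subsidy, 183 − 2P = P + 93 gives 3P = 90, so P* = $30 and Q* = 123.
With a per-unit subsidy paid to buyers, each effectively pays P − 9, so demand becomes Qd = 183 − 2(P − 9).
Solving gives Q = 129 with buyers paying $27 and sellers receiving $36 (the $9 wedge).
ΔCS is the trapezoid between Q = 129 and Q = 123 of height $3: ½ · (123 + 129) · 3 = $378.

Consumer surplus rises by $378.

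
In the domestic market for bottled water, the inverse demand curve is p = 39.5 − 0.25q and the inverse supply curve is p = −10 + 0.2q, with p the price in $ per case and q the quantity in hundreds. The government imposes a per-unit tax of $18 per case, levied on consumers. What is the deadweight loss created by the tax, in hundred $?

Deadweight loss = $360 hundred.

Inverting to q(p) form: qd = 158 − 4p; qs = 5p + 50.
Without the tax, 158 − 4p = 5p + 50 gives 9p = 108, so p* = $12 and q* = 110.
With the tax collected from consumers, demand (in seller-price terms) shifts: qd = 158 − 4(p + 18).
New equilibrium: consumers pay $22, producers receive $4, q = 70. (Wedge: pb − ps = 18.)
Quantity falls by |ΔQ| = |110 − 70| = 40.
DWL = ½ · t · |ΔQ| = ½ · 18 · 40 = $360.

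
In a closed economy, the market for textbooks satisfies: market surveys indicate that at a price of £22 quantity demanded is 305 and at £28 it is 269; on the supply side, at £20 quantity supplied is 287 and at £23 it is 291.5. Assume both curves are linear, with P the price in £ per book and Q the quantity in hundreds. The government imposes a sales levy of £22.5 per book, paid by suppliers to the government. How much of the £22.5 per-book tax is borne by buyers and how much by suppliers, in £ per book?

Buyers bear £4.5 per book; suppliers bear £18 per book.

Demand slope: (269 − 305)/(28 − 22) = -6, so Qd = 437 − 6P.
Supply slope: (291.5 − 287)/(23 − 20) = 1.5, so Qs = 1.5P + 257.
Without the tax, 437 − 6P = 1.5P + 257 gives 7.5P = 180, so P* = £24 and Q* = 293.
With the tax collected from suppliers, supply shifts: Qs = 1.5(P − 22.5) + 257.
New equilibrium: buyers pay £28.5, suppliers receive £6, Q = 266. (Wedge: Pb − Ps = 22.5.)
Burden on buyers: £4.5; on suppliers: £18. (They sum to £22.5.)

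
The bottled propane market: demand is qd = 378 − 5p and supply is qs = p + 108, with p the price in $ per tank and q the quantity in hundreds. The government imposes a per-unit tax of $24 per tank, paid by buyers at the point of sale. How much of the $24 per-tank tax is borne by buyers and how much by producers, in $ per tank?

Buyers bear $4 per tank; producers bear $20 per tank.

Before the tax: set 378 − 5p = p + 108 → p* = $45, q* = 153.
With the tax collected from buyers, demand (in seller-price terms) shifts: qd = 378 − 5(p + 24).
Solving gives q = 133 with buyers paying $49 and producers receiving $25 (the $24 wedge).
Burden on buyers: $4; on producers: $20. (They sum to $24.)
The less price-elastic side of the market bears the larger share of a per-unit tax.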